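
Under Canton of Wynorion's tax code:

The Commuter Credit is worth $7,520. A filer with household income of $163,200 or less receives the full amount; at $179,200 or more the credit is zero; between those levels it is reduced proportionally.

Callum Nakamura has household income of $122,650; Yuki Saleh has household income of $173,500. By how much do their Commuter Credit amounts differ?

Callum ($122,650): Commuter Credit: $122,650 is at or below the $163,200 threshold, so the full $7,520 applies.
Yuki ($173,500): Commuter Credit: $173,500 is $10,300 into a $16,000 phase-out range, leaving 5,700/16,000 of the credit: $7,520 × 5,700/16,000 = $2,679.
Difference: |$7,520 − $2,679| = $4,841.

$4,841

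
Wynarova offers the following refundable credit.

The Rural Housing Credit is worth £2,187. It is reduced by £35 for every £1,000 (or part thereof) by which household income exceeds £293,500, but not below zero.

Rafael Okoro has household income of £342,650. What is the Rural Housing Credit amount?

Rural Housing Credit: income exceeds £293,500 by £49,150, which is 50 full-or-partial £1,000 increments; reduction = 50 × £35 = £1,750, leaving £437.

£437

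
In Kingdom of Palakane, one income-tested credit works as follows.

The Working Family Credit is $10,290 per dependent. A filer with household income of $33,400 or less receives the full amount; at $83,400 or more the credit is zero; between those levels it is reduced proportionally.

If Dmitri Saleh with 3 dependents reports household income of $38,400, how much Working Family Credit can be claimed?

Working Family Credit: base = 3 × $10,290 = $30,870. $38,400 is $5,000 into a $50,000 phase-out range, leaving 45,000/50,000 of the credit: $30,870 × 45,000/50,000 = $27,783.

$27,783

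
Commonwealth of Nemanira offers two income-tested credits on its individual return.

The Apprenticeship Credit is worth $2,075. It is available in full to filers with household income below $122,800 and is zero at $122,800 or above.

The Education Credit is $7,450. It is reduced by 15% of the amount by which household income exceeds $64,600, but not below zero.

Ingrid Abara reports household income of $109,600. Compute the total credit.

$2,775

Apprenticeship Credit: $109,600 is below the $122,800 cutoff, so the full $2,075 applies.
Education Credit: 15% of the $45,000 excess over $64,600 is $6,750; credit = $7,450 − $6,750 = $700.
Total: $2,075 + $700 = $2,775.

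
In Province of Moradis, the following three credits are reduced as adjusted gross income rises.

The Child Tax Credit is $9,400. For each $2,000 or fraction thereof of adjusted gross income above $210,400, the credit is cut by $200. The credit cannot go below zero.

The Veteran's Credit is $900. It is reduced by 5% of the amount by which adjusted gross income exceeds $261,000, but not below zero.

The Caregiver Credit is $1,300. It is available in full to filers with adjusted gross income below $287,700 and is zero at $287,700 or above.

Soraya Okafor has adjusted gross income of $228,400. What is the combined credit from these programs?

$9,800

Child Tax Credit: income exceeds $210,400 by $18,000, which is 9 full-or-partial $2,000 increments; reduction = 9 × $200 = $1,800, leaving $7,600.
Veteran's Credit: $228,400 is at or below the $261,000 threshold, so the full $900 applies.
Caregiver Credit: $228,400 is below the $287,700 cutoff, so the full $1,300 applies.
Total: $7,600 + $900 + $1,300 = $9,800.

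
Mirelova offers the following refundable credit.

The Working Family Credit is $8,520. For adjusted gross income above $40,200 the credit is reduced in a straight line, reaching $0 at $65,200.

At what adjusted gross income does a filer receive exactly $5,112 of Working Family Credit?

$5,112 is 5,112/8,520 of the full $8,520, so 3,408/8,520 of the $25,000 range has been used: income = $40,200 + $25,000 × 3,408/8,520 = $50,200.

$50,200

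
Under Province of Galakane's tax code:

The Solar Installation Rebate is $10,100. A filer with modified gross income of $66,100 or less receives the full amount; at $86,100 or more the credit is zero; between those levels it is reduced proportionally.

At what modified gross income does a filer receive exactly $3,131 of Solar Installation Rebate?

$3,131 is 3,131/10,100 of the full $10,100, so 6,969/10,100 of the $20,000 range has been used: income = $66,100 + $20,000 × 6,969/10,100 = $79,900.

$79,900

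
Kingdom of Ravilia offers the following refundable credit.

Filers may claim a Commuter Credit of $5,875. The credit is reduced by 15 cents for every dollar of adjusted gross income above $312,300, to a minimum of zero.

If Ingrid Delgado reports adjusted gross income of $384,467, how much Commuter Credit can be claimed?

Commuter Credit: 15% of the $72,167 excess over $312,300 is $10,825.05 ≥ base, so the credit is $0.

$0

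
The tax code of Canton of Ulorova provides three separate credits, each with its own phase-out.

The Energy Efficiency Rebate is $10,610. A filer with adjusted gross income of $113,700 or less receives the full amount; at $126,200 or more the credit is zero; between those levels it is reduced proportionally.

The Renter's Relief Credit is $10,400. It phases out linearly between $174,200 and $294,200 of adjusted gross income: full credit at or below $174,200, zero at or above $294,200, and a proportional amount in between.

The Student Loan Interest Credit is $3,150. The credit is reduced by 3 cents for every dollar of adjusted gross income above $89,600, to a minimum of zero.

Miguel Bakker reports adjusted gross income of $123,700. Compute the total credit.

$14,649

Energy Efficiency Rebate: $123,700 is $10,000 into a $12,500 phase-out range, leaving 2,500/12,500 of the credit: $10,610 × 2,500/12,500 = $2,122.
Renter's Relief Credit: $123,700 is at or below the $174,200 threshold, so the full $10,400 applies.
Student Loan Interest Credit: 3% of the $34,100 excess over $89,600 is $1,023; credit = $3,150 − $1,023 = $2,127.
Total: $2,122 + $10,400 + $2,127 = $14,649.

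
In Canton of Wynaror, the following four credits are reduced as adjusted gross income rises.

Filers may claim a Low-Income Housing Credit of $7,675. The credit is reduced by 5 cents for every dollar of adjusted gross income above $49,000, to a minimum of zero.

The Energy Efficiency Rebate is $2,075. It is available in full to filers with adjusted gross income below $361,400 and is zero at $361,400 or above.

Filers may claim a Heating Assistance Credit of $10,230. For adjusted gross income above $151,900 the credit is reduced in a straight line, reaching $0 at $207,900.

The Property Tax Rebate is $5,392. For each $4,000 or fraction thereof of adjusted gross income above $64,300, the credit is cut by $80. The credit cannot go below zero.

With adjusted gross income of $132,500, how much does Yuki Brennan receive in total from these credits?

$19,757

Low-Income Housing Credit: 5% of the $83,500 excess over $49,000 is $4,175; credit = $7,675 − $4,175 = $3,500.
Energy Efficiency Rebate: $132,500 is below the $361,400 cutoff, so the full $2,075 applies.
Heating Assistance Credit: $132,500 is at or below the $151,900 threshold, so the full $10,230 applies.
Property Tax Rebate: income exceeds $64,300 by $68,200, which is 18 full-or-partial $4,000 increments; reduction = 18 × $80 = $1,440, leaving $3,952.
Total: $3,500 + $2,075 + $10,230 + $3,952 = $19,757.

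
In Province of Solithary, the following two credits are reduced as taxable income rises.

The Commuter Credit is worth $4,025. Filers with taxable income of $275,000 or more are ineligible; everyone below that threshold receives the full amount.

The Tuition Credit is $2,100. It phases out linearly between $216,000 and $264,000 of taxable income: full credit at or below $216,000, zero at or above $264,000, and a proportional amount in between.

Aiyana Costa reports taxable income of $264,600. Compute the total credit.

$4,025

Commuter Credit: $264,600 is below the $275,000 cutoff, so the full $4,025 applies.
Tuition Credit: $264,600 is at or above $264,000, so the credit is $0.
Total: $4,025 + $0 = $4,025.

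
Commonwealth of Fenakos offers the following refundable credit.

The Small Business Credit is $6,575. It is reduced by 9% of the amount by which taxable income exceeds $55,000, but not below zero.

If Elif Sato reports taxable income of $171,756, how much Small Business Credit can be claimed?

Small Business Credit: 9% of the $116,756 excess over $55,000 is $10,508.04 ≥ base, so the credit is $0.

$0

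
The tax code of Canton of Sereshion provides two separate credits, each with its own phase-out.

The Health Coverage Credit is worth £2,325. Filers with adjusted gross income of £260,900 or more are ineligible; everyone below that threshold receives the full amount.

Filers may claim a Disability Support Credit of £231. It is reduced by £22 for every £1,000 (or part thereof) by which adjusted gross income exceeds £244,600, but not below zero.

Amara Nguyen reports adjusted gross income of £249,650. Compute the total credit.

£2,424

Health Coverage Credit: £249,650 is below the £260,900 cutoff, so the full £2,325 applies.
Disability Support Credit: income exceeds £244,600 by £5,050, which is 6 full-or-partial £1,000 increments; reduction = 6 × £22 = £132, leaving £99.
Total: £2,325 + £99 = £2,424.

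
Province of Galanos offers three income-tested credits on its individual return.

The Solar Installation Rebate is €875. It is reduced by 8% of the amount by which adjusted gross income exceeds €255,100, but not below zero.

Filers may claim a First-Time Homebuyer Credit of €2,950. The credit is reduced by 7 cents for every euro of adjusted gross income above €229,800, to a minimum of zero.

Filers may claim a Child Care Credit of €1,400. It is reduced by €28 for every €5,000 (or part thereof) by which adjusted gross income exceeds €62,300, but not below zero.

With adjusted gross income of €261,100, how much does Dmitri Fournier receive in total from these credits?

€1,434

Solar Installation Rebate: 8% of the €6,000 excess over €255,100 is €480; credit = €875 − €480 = €395.
First-Time Homebuyer Credit: 7% of the €31,300 excess over €229,800 is €2,191; credit = €2,950 − €2,191 = €759.
Child Care Credit: income exceeds €62,300 by €198,800, which is 40 full-or-partial €5,000 increments; reduction = 40 × €28 = €1,120, leaving €280.
Total: €395 + €759 + €280 = €1,434.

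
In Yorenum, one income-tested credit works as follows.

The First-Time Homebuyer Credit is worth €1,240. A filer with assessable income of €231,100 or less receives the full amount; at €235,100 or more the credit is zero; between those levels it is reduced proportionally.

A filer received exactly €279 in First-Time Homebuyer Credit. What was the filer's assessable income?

€279 is 279/1,240 of the full €1,240, so 961/1,240 of the €4,000 range has been used: income = €231,100 + €4,000 × 961/1,240 = €234,200.

€234,200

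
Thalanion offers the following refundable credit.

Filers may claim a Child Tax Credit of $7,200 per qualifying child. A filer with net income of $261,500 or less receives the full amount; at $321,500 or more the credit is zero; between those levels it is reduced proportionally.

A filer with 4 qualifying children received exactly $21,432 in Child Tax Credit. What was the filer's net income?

Full credit = 4 × $7,200 = $28,800.
$21,432 is 21,432/28,800 of the full $28,800, so 7,368/28,800 of the $60,000 range has been used: income = $261,500 + $60,000 × 7,368/28,800 = $276,850.

$276,850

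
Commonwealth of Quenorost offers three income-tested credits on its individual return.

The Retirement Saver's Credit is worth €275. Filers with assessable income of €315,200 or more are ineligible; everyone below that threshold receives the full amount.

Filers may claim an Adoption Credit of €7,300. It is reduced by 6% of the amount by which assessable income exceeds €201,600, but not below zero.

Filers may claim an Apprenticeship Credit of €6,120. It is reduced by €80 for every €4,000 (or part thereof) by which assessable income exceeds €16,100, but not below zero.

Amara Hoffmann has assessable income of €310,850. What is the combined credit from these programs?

Retirement Saver's Credit: €310,850 is below the €315,200 cutoff, so the full €275 applies.
Adoption Credit: 6% of the €109,250 excess over €201,600 is €6,555; credit = €7,300 − €6,555 = €745.
Apprenticeship Credit: income exceeds €16,100 by €294,750, which is 74 full-or-partial €4,000 increments; reduction = 74 × €80 = €5,920, leaving €200.
Total: €275 + €745 + €200 = €1,220.

€1,220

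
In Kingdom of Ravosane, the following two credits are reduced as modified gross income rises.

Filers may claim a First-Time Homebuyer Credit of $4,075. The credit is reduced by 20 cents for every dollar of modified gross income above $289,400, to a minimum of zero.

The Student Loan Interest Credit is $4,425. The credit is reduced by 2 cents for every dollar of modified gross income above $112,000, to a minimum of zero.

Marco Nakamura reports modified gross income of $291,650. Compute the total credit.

$4,457

First-Time Homebuyer Credit: 20% of the $2,250 excess over $289,400 is $450; credit = $4,075 − $450 = $3,625.
Student Loan Interest Credit: 2% of the $179,650 excess over $112,000 is $3,593; credit = $4,425 − $3,593 = $832.
Total: $3,625 + $832 = $4,457.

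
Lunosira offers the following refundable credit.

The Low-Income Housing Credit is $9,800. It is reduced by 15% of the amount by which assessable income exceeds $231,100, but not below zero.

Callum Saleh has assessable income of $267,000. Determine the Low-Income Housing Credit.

Low-Income Housing Credit: 15% of the $35,900 excess over $231,100 is $5,385; credit = $9,800 − $5,385 = $4,415.

$4,415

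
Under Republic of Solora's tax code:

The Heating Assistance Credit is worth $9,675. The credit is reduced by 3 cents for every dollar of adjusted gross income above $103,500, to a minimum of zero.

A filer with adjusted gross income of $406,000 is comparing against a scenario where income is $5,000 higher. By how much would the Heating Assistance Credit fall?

At $406,000 — 3% of the $302,500 excess over $103,500 is $9,075; credit = $9,675 − $9,075 = $600.
At $411,000 — 3% of the $307,500 excess over $103,500 is $9,225; credit = $9,675 − $9,225 = $450.
Lost: $600 − $450 = $150.

$150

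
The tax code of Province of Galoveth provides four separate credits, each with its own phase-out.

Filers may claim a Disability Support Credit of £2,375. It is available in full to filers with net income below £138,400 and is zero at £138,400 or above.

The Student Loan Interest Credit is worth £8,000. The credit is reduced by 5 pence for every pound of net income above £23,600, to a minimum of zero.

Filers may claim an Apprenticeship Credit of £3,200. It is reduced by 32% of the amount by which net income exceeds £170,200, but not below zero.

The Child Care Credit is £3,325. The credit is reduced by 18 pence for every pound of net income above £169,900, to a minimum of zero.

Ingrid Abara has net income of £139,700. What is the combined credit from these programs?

Disability Support Credit: £139,700 meets or exceeds the £138,400 cutoff, so the credit is £0.
Student Loan Interest Credit: 5% of the £116,100 excess over £23,600 is £5,805; credit = £8,000 − £5,805 = £2,195.
Apprenticeship Credit: £139,700 is at or below the £170,200 threshold, so the full £3,200 applies.
Child Care Credit: £139,700 is at or below the £169,900 threshold, so the full £3,325 applies.
Total: £0 + £2,195 + £3,200 + £3,325 = £8,720.

£8,720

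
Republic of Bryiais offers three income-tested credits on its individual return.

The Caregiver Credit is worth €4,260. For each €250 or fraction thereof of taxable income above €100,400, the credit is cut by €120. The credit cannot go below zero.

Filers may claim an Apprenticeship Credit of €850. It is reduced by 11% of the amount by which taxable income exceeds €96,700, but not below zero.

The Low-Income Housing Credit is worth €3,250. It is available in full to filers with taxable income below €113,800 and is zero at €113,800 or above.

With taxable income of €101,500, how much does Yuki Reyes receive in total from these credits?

Caregiver Credit: income exceeds €100,400 by €1,100, which is 5 full-or-partial €250 increments; reduction = 5 × €120 = €600, leaving €3,660.
Apprenticeship Credit: 11% of the €4,800 excess over €96,700 is €528; credit = €850 − €528 = €322.
Low-Income Housing Credit: €101,500 is below the €113,800 cutoff, so the full €3,250 applies.
Total: €3,660 + €322 + €3,250 = €7,232.

€7,232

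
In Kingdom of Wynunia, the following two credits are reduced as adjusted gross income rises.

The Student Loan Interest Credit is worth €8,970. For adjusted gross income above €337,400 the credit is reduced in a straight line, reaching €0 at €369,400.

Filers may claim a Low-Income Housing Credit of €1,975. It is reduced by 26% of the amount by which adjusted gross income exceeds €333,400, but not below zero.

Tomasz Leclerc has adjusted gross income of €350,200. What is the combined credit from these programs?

€5,382

Student Loan Interest Credit: €350,200 is €12,800 into a €32,000 phase-out range, leaving 19,200/32,000 of the credit: €8,970 × 19,200/32,000 = €5,382.
Low-Income Housing Credit: 26% of the €16,800 excess over €333,400 is €4,368 ≥ base, so the credit is €0.
Total: €5,382 + €0 = €5,382.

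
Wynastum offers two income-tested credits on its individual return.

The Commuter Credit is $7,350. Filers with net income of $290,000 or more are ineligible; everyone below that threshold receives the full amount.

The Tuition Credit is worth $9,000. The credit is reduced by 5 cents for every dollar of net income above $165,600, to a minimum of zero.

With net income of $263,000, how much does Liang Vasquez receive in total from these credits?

$11,480

Commuter Credit: $263,000 is below the $290,000 cutoff, so the full $7,350 applies.
Tuition Credit: 5% of the $97,400 excess over $165,600 is $4,870; credit = $9,000 − $4,870 = $4,130.
Total: $7,350 + $4,130 = $11,480.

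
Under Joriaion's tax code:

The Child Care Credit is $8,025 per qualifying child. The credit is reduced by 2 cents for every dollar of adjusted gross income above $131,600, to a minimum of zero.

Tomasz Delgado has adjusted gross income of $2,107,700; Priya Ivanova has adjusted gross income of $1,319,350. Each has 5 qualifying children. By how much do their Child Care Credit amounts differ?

Tomasz ($2,107,700): Child Care Credit: base = 5 × $8,025 = $40,125. 2% of the $1,976,100 excess over $131,600 is $39,522; credit = $40,125 − $39,522 = $603.
Priya ($1,319,350): Child Care Credit: base = 5 × $8,025 = $40,125. 2% of the $1,187,750 excess over $131,600 is $23,755; credit = $40,125 − $23,755 = $16,370.
Difference: |$603 − $16,370| = $15,767.

$15,767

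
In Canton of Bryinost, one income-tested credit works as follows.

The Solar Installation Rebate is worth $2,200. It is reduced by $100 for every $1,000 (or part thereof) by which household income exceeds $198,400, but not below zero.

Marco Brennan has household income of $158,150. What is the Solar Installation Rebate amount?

Solar Installation Rebate: $158,150 is at or below the $198,400 threshold, so the full $2,200 applies.

$2,200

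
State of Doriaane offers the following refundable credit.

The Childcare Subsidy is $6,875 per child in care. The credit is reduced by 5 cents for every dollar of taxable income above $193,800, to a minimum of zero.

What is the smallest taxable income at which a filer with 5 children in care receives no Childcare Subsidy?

Full credit = 5 × $6,875 = $34,375.
The credit falls by 5% of each dollar above $193,800, so it reaches zero when the excess is $34,375 / 5% = $687,500: income = $193,800 + $687,500 = $881,300.

$881,300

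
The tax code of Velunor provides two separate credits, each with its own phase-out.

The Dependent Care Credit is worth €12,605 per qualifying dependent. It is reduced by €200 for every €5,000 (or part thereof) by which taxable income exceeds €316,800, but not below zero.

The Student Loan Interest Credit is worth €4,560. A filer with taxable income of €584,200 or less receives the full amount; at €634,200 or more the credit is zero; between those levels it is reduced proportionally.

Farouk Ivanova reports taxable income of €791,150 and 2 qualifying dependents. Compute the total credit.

€6,210

Dependent Care Credit: base = 2 × €12,605 = €25,210. income exceeds €316,800 by €474,350, which is 95 full-or-partial €5,000 increments; reduction = 95 × €200 = €19,000, leaving €6,210.
Student Loan Interest Credit: €791,150 is at or above €634,200, so the credit is €0.
Total: €6,210 + €0 = €6,210.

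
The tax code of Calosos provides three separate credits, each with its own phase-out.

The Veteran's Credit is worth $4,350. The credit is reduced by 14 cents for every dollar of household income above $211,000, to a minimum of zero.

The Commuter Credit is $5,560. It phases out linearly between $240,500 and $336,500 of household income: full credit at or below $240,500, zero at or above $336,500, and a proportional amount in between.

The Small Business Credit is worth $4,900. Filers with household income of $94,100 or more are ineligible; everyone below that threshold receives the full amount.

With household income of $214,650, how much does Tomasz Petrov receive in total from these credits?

Veteran's Credit: 14% of the $3,650 excess over $211,000 is $511; credit = $4,350 − $511 = $3,839.
Commuter Credit: $214,650 is at or below the $240,500 threshold, so the full $5,560 applies.
Small Business Credit: $214,650 meets or exceeds the $94,100 cutoff, so the credit is $0.
Total: $3,839 + $5,560 + $0 = $9,399.

$9,399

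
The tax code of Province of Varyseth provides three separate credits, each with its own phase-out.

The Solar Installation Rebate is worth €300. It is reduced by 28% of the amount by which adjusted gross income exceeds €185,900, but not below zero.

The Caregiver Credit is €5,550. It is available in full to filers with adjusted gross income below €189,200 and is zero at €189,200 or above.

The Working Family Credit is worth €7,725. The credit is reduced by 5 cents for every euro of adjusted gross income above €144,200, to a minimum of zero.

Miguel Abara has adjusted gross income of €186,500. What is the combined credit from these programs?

Solar Installation Rebate: 28% of the €600 excess over €185,900 is €168; credit = €300 − €168 = €132.
Caregiver Credit: €186,500 is below the €189,200 cutoff, so the full €5,550 applies.
Working Family Credit: 5% of the €42,300 excess over €144,200 is €2,115; credit = €7,725 − €2,115 = €5,610.
Total: €132 + €5,550 + €5,610 = €11,292.

€11,292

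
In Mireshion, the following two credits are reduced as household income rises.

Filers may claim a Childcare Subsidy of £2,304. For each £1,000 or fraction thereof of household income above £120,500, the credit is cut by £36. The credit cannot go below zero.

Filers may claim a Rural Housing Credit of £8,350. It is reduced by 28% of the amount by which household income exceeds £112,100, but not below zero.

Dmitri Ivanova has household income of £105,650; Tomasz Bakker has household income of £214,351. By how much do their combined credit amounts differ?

£10,654

Dmitri (£105,650): Childcare Subsidy: £105,650 is at or below the £120,500 threshold, so the full £2,304 applies. Rural Housing Credit: £105,650 is at or below the £112,100 threshold, so the full £8,350 applies. total £2,304 + £8,350 = £10,654
Tomasz (£214,351): Childcare Subsidy: income exceeds £120,500 by £93,851 → 94 increments × £36 = £3,384 ≥ base, so the credit is £0. Rural Housing Credit: 28% of the £102,251 excess over £112,100 is £28,630.28 ≥ base, so the credit is £0. total £0 + £0 = £0
Difference: |£10,654 − £0| = £10,654.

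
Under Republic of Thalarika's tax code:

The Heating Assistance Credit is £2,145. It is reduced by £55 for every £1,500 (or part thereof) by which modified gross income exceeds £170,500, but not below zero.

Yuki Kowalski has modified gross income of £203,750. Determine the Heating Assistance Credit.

£880

Heating Assistance Credit: income exceeds £170,500 by £33,250, which is 23 full-or-partial £1,500 increments; reduction = 23 × £55 = £1,265, leaving £880.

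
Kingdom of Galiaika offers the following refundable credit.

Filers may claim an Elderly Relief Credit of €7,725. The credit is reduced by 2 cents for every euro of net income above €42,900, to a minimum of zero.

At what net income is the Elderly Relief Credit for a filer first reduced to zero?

€429,150

The credit falls by 2% of each euro above €42,900, so it reaches zero when the excess is €7,725 / 2% = €386,250: income = €42,900 + €386,250 = €429,150.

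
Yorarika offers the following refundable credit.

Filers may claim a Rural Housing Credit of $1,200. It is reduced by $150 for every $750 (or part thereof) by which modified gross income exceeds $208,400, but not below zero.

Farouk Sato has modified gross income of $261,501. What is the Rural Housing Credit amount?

Rural Housing Credit: income exceeds $208,400 by $53,101 → 71 increments × $150 = $10,650 ≥ base, so the credit is $0.

$0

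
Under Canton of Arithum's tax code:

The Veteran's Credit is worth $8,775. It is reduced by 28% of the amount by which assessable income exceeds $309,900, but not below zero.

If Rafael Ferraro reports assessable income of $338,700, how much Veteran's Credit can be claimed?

$711

Veteran's Credit: 28% of the $28,800 excess over $309,900 is $8,064; credit = $8,775 − $8,064 = $711.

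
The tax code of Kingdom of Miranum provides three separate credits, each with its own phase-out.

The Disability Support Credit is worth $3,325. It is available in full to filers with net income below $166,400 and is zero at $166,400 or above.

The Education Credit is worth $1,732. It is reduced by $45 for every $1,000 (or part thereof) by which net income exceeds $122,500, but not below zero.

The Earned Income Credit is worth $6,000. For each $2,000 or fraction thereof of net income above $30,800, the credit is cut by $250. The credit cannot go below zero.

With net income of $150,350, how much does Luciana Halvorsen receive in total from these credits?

Disability Support Credit: $150,350 is below the $166,400 cutoff, so the full $3,325 applies.
Education Credit: income exceeds $122,500 by $27,850, which is 28 full-or-partial $1,000 increments; reduction = 28 × $45 = $1,260, leaving $472.
Earned Income Credit: income exceeds $30,800 by $119,550 → 60 increments × $250 = $15,000 ≥ base, so the credit is $0.
Total: $3,325 + $472 + $0 = $3,797.

$3,797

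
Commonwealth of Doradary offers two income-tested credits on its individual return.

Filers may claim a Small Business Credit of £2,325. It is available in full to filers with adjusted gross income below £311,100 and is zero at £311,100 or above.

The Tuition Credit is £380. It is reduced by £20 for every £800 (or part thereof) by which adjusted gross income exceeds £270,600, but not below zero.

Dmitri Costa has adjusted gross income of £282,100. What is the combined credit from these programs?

Small Business Credit: £282,100 is below the £311,100 cutoff, so the full £2,325 applies.
Tuition Credit: income exceeds £270,600 by £11,500, which is 15 full-or-partial £800 increments; reduction = 15 × £20 = £300, leaving £80.
Total: £2,325 + £80 = £2,405.

£2,405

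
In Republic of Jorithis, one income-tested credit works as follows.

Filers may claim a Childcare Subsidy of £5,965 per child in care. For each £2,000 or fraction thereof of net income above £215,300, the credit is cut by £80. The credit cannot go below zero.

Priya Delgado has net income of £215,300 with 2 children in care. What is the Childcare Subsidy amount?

Childcare Subsidy: base = 2 × £5,965 = £11,930. £215,300 is at or below the £215,300 threshold, so the full £11,930 applies.

£11,930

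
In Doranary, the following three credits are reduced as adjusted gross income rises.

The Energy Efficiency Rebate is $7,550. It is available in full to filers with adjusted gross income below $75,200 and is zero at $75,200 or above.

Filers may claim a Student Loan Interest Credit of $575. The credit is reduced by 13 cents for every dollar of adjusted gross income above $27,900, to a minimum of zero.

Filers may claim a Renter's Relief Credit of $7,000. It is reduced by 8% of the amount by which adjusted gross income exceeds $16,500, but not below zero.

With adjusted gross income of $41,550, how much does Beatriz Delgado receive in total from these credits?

$12,546

Energy Efficiency Rebate: $41,550 is below the $75,200 cutoff, so the full $7,550 applies.
Student Loan Interest Credit: 13% of the $13,650 excess over $27,900 is $1,774.50 ≥ base, so the credit is $0.
Renter's Relief Credit: 8% of the $25,050 excess over $16,500 is $2,004; credit = $7,000 − $2,004 = $4,996.
Total: $7,550 + $0 + $4,996 = $12,546.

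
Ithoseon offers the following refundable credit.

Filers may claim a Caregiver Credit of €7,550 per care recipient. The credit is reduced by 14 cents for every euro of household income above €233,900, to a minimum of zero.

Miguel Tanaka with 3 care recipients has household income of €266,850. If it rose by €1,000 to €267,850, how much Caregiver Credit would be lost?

At €266,850 — base = 3 × €7,550 = €22,650. 14% of the €32,950 excess over €233,900 is €4,613; credit = €22,650 − €4,613 = €18,037.
At €267,850 — base = 3 × €7,550 = €22,650. 14% of the €33,950 excess over €233,900 is €4,753; credit = €22,650 − €4,753 = €17,897.
Lost: €18,037 − €17,897 = €140.

€140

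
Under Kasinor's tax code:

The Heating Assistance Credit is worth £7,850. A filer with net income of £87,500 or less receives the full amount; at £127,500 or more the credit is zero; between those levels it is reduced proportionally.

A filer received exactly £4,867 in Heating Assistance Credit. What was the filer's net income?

£102,700

£4,867 is 4,867/7,850 of the full £7,850, so 2,983/7,850 of the £40,000 range has been used: income = £87,500 + £40,000 × 2,983/7,850 = £102,700.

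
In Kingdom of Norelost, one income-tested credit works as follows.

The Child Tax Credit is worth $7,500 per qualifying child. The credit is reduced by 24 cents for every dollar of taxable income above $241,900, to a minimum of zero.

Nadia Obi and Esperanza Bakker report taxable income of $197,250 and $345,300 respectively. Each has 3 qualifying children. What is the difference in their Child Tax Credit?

Nadia ($197,250): Child Tax Credit: base = 3 × $7,500 = $22,500. $197,250 is at or below the $241,900 threshold, so the full $22,500 applies.
Esperanza ($345,300): Child Tax Credit: base = 3 × $7,500 = $22,500. 24% of the $103,400 excess over $241,900 is $24,816 ≥ base, so the credit is $0.
Difference: |$22,500 − $0| = $22,500.

$22,500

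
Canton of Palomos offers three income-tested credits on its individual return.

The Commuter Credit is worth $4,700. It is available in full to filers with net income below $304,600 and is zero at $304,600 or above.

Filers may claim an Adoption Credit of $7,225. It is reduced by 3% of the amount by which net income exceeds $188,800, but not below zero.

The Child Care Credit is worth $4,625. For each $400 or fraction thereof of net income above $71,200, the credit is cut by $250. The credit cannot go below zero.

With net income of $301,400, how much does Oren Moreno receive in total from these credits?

$8,547

Commuter Credit: $301,400 is below the $304,600 cutoff, so the full $4,700 applies.
Adoption Credit: 3% of the $112,600 excess over $188,800 is $3,378; credit = $7,225 − $3,378 = $3,847.
Child Care Credit: income exceeds $71,200 by $230,200 → 576 increments × $250 = $144,000 ≥ base, so the credit is $0.
Total: $4,700 + $3,847 + $0 = $8,547.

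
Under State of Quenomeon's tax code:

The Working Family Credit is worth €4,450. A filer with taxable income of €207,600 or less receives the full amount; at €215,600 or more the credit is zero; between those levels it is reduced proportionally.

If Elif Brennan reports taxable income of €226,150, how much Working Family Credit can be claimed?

€0

Working Family Credit: €226,150 is at or above €215,600, so the credit is €0.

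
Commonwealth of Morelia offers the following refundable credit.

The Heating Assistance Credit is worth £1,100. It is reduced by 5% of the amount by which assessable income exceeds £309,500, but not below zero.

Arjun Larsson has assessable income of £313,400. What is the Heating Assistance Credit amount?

Heating Assistance Credit: 5% of the £3,900 excess over £309,500 is £195; credit = £1,100 − £195 = £905.

£905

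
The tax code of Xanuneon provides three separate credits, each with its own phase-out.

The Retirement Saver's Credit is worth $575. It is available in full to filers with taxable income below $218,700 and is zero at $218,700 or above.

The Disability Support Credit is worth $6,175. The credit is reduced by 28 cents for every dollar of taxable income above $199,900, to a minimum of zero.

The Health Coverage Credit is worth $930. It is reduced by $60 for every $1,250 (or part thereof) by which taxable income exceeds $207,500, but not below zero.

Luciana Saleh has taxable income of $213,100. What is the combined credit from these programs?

$3,684

Retirement Saver's Credit: $213,100 is below the $218,700 cutoff, so the full $575 applies.
Disability Support Credit: 28% of the $13,200 excess over $199,900 is $3,696; credit = $6,175 − $3,696 = $2,479.
Health Coverage Credit: income exceeds $207,500 by $5,600, which is 5 full-or-partial $1,250 increments; reduction = 5 × $60 = $300, leaving $630.
Total: $575 + $2,479 + $630 = $3,684.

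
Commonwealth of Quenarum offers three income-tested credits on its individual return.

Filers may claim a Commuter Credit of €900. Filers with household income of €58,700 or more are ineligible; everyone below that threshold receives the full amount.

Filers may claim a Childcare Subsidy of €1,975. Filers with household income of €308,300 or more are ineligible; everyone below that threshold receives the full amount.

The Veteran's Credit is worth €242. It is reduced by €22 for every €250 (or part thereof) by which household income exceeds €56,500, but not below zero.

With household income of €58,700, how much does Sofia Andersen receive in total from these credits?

Commuter Credit: €58,700 meets or exceeds the €58,700 cutoff, so the credit is €0.
Childcare Subsidy: €58,700 is below the €308,300 cutoff, so the full €1,975 applies.
Veteran's Credit: income exceeds €56,500 by €2,200, which is 9 full-or-partial €250 increments; reduction = 9 × €22 = €198, leaving €44.
Total: €0 + €1,975 + €44 = €2,019.

€2,019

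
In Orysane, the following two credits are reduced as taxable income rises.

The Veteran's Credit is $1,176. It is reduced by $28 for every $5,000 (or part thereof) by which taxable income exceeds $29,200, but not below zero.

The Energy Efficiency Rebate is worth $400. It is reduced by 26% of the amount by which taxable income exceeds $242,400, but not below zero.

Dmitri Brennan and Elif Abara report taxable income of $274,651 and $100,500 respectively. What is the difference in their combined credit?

$1,156

Dmitri ($274,651): Veteran's Credit: income exceeds $29,200 by $245,451 → 50 increments × $28 = $1,400 ≥ base, so the credit is $0. Energy Efficiency Rebate: 26% of the $32,251 excess over $242,400 is $8,385.26 ≥ base, so the credit is $0. total $0 + $0 = $0
Elif ($100,500): Veteran's Credit: income exceeds $29,200 by $71,300, which is 15 full-or-partial $5,000 increments; reduction = 15 × $28 = $420, leaving $756. Energy Efficiency Rebate: $100,500 is at or below the $242,400 threshold, so the full $400 applies. total $756 + $400 = $1,156
Difference: |$0 − $1,156| = $1,156.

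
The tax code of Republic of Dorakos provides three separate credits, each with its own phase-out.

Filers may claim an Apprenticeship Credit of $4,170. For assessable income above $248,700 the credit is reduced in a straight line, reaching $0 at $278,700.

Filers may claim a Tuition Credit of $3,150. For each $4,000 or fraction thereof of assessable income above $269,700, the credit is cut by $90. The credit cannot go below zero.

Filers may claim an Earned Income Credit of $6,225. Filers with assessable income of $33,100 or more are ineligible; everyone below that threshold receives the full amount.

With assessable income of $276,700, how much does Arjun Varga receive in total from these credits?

$3,248

Apprenticeship Credit: $276,700 is $28,000 into a $30,000 phase-out range, leaving 2,000/30,000 of the credit: $4,170 × 2,000/30,000 = $278.
Tuition Credit: income exceeds $269,700 by $7,000, which is 2 full-or-partial $4,000 increments; reduction = 2 × $90 = $180, leaving $2,970.
Earned Income Credit: $276,700 meets or exceeds the $33,100 cutoff, so the credit is $0.
Total: $278 + $2,970 + $0 = $3,248.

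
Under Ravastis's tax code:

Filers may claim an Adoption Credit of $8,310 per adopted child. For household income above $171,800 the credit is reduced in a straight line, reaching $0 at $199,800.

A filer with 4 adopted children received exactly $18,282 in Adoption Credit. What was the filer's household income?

Full credit = 4 × $8,310 = $33,240.
$18,282 is 18,282/33,240 of the full $33,240, so 14,958/33,240 of the $28,000 range has been used: income = $171,800 + $28,000 × 14,958/33,240 = $184,400.

$184,400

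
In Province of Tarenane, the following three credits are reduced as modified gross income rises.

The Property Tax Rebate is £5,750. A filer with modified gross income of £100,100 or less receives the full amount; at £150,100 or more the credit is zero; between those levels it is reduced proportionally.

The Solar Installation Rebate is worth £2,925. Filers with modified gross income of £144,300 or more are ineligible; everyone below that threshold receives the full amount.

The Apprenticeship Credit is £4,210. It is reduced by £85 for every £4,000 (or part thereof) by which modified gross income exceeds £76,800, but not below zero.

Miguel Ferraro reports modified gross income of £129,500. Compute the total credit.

£8,314

Property Tax Rebate: £129,500 is £29,400 into a £50,000 phase-out range, leaving 20,600/50,000 of the credit: £5,750 × 20,600/50,000 = £2,369.
Solar Installation Rebate: £129,500 is below the £144,300 cutoff, so the full £2,925 applies.
Apprenticeship Credit: income exceeds £76,800 by £52,700, which is 14 full-or-partial £4,000 increments; reduction = 14 × £85 = £1,190, leaving £3,020.
Total: £2,369 + £2,925 + £3,020 = £8,314.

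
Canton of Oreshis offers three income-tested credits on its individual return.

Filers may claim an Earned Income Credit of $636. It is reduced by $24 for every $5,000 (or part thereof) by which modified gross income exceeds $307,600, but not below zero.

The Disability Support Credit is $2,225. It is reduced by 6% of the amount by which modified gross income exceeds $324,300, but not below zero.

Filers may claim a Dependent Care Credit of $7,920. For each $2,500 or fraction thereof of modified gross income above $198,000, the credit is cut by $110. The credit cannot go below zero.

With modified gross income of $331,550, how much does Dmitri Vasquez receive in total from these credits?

$4,286

Earned Income Credit: income exceeds $307,600 by $23,950, which is 5 full-or-partial $5,000 increments; reduction = 5 × $24 = $120, leaving $516.
Disability Support Credit: 6% of the $7,250 excess over $324,300 is $435; credit = $2,225 − $435 = $1,790.
Dependent Care Credit: income exceeds $198,000 by $133,550, which is 54 full-or-partial $2,500 increments; reduction = 54 × $110 = $5,940, leaving $1,980.
Total: $516 + $1,790 + $1,980 = $4,286.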